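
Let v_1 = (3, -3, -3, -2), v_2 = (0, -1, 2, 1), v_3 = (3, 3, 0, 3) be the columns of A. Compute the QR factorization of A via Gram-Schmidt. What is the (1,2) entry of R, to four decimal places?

v_1 = (3, -3, -3, -2); ‖v_1‖ = 5.5678, so q_1 = (0.5388, -0.5388, -0.5388, -0.3592).
r_{12} = q_1·v_2 = -0.8980.

r_{12} = -0.8980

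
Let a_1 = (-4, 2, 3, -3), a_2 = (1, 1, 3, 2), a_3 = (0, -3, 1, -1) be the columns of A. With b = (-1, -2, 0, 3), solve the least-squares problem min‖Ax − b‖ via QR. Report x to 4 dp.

q_1 = a_1/‖a_1‖ = (-4, 2, 3, -3)/6.1644 = (-0.6489, 0.3244, 0.4867, -0.4867).
r_{12} = q_1·a_2 = 0.1622.
u_2 = a_2 − 0.1622·q_1 = (1.1053, 0.9474, 2.9211, 2.0789).
‖u_2‖ = 3.8696, so q_2 = (0.2856, 0.2448, 0.7549, 0.5373).
r_{13} = q_1·a_3 = 0.0000; r_{23} = q_2·a_3 = -0.5169.
u_3 = a_3 + 0.0000·q_1 + 0.5169·q_2 = (0.1476, -2.8735, 1.3902, -0.7223).
‖u_3‖ = 3.2761, so q_3 = (0.0451, -0.8771, 0.4243, -0.2205).
Qᵀb = (-1.4600, 0.8365, 1.0477).
Back-substitute: x_3 = 1.0477/3.2761 = 0.3198.
x_2 = (0.8365 + 0.5169·0.3198)/3.8696 = 0.2589.
x_1 = (-1.4600 − 0.1622·0.2589 + 0.0000·0.3198)/6.1644 = -0.2437.

x = (-0.2437, 0.2589, 0.3198)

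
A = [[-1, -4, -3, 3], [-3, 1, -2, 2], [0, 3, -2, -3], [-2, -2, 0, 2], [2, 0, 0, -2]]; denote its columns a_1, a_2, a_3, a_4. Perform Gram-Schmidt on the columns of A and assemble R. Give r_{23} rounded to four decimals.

a_1 = (-1, -3, 0, -2, 2); ‖a_1‖ = 4.2426, so e_1 = (-0.2357, -0.7071, 0.0000, -0.4714, 0.4714).
e_1·a_2 = (-0.2357)·(-4) + (-0.7071)·1 + 0.0000·3 + (-0.4714)·(-2) + 0.4714·0 = 1.1785.
u_2 = a_2 − 1.1785·e_1 = (-3.7222, 1.8333, 3.0000, -1.4444, -0.5556).
‖u_2‖ = 5.3489, so e_2 = (-0.6959, 0.3427, 0.5609, -0.2700, -0.1039).
r_{23} = e_2·a_3 = 0.2804.

r_{23} = 0.2804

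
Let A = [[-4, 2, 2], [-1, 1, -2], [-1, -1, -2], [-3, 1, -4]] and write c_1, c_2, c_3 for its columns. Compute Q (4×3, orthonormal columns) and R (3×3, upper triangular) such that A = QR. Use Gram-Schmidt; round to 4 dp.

Q = [[-0.7698, 0.2334, 0.5848], [-0.1925, 0.3734, -0.5339], [-0.1925, -0.8868, 0.0254], [-0.5774, -0.1400, -0.6102]], R = [[5.1962, -2.1170, 1.5396], [0.0000, 1.5870, 2.0537], [0.0000, 0.0000, 4.6273]]

c_1 = (-4, -1, -1, -3); ‖c_1‖ = 5.1962, so e_1 = (-0.7698, -0.1925, -0.1925, -0.5774).
e_1·c_2 = (-0.7698)·2 + (-0.1925)·1 + (-0.1925)·(-1) + (-0.5774)·1 = -2.1170.
u_2 = c_2 + 2.1170·e_1 = (0.3704, 0.5926, -1.4074, -0.2222).
‖u_2‖ = 1.5870, so e_2 = (0.2334, 0.3734, -0.8868, -0.1400).
e_1·c_3 = (-0.7698)·2 + (-0.1925)·(-2) + (-0.1925)·(-2) + (-0.5774)·(-4) = 1.5396; e_2·c_3 = 0.2334·2 + 0.3734·(-2) + (-0.8868)·(-2) + (-0.1400)·(-4) = 2.0537.
u_3 = c_3 − 1.5396·e_1 − 2.0537·e_2 = (2.7059, -2.4706, 0.1176, -2.8235).
‖u_3‖ = 4.6273, so e_3 = (0.5848, -0.5339, 0.0254, -0.6102).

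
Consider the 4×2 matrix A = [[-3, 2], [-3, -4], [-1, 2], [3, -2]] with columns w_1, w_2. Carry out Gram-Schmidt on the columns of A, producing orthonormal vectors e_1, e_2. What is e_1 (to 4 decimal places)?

e_1 = w_1/‖w_1‖ = (-3, -3, -1, 3)/5.2915 = (-0.5669, -0.5669, -0.1890, 0.5669).

e_1 = (-0.5669, -0.5669, -0.1890, 0.5669)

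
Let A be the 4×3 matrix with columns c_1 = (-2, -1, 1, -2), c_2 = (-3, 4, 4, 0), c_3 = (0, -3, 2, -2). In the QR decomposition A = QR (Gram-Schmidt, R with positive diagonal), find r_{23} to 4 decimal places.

r_{23} = -1.5371

e_1 = c_1/‖c_1‖ = (-2, -1, 1, -2)/3.1623 = (-0.6325, -0.3162, 0.3162, -0.6325).
r_{12} = e_1·c_2 = 1.8974.
u_2 = c_2 − 1.8974·e_1 = (-1.8000, 4.6000, 3.4000, 1.2000).
‖u_2‖ = 6.1156, so e_2 = (-0.2943, 0.7522, 0.5560, 0.1962).
r_{23} = e_2·c_3 = -1.5371.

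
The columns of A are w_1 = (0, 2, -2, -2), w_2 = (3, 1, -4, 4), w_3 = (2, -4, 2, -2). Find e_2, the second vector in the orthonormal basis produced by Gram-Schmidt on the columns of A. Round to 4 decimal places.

e_2 = (0.4648, 0.1033, -0.5680, 0.6713)

w_1 = (0, 2, -2, -2); ‖w_1‖ = 3.4641, so e_1 = (0.0000, 0.5774, -0.5774, -0.5774).
e_1·w_2 = 0.0000·3 + 0.5774·1 + (-0.5774)·(-4) + (-0.5774)·4 = 0.5774.
u_2 = w_2 − 0.5774·e_1 = (3.0000, 0.6667, -3.6667, 4.3333).
‖u_2‖ = 6.4550, so e_2 = (0.4648, 0.1033, -0.5680, 0.6713).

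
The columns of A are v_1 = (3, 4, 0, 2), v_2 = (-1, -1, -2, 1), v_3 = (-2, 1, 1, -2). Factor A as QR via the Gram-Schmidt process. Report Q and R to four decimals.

v_1 = (3, 4, 0, 2); ‖v_1‖ = 5.3852, so q_1 = (0.5571, 0.7428, 0.0000, 0.3714).
q_1·v_2 = 0.5571·(-1) + 0.7428·(-1) + 0.0000·(-2) + 0.3714·1 = -0.9285.
u_2 = v_2 + 0.9285·q_1 = (-0.4828, -0.3103, -2.0000, 1.3448).
‖u_2‖ = 2.4775, so q_2 = (-0.1949, -0.1253, -0.8073, 0.5428).
q_1·v_3 = 0.5571·(-2) + 0.7428·1 + 0.0000·1 + 0.3714·(-2) = -1.1142; q_2·v_3 = (-0.1949)·(-2) + (-0.1253)·1 + (-0.8073)·1 + 0.5428·(-2) = -1.6285.
u_3 = v_3 + 1.1142·q_1 + 1.6285·q_2 = (-1.6966, 1.6236, -0.3146, -0.7022).
‖u_3‖ = 2.4712, so q_3 = (-0.6866, 0.6570, -0.1273, -0.2842).

Q = [[0.5571, -0.1949, -0.6866], [0.7428, -0.1253, 0.6570], [0.0000, -0.8073, -0.1273], [0.3714, 0.5428, -0.2842]], R = [[5.3852, -0.9285, -1.1142], [0.0000, 2.4775, -1.6285], [0.0000, 0.0000, 2.4712]]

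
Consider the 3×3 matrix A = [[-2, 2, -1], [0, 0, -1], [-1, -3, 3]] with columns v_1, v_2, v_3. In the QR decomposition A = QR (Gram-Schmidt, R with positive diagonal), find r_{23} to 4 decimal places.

v_1 = (-2, 0, -1); ‖v_1‖ = 2.2361, so q_1 = (-0.8944, 0.0000, -0.4472).
q_1·v_2 = (-0.8944)·2 + 0.0000·0 + (-0.4472)·(-3) = -0.4472.
u_2 = v_2 + 0.4472·q_1 = (1.6000, 0.0000, -3.2000).
‖u_2‖ = 3.5777, so q_2 = (0.4472, 0.0000, -0.8944).
r_{23} = q_2·v_3 = -3.1305.

r_{23} = -3.1305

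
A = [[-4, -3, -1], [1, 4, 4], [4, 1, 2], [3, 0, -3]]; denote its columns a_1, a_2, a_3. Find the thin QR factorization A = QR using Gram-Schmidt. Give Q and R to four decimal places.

Q = [[-0.6172, -0.2698, 0.2674], [0.1543, 0.8681, 0.0175], [0.6172, -0.2229, 0.7325], [0.4629, -0.3519, -0.6258]], R = [[6.4807, 3.0861, 1.0801], [0.0000, 4.0591, 4.3524], [0.0000, 0.0000, 3.1449]]

q_1 = a_1/‖a_1‖ = (-4, 1, 4, 3)/6.4807 = (-0.6172, 0.1543, 0.6172, 0.4629).
r_{12} = q_1·a_2 = 3.0861.
u_2 = a_2 − 3.0861·q_1 = (-1.0952, 3.5238, -0.9048, -1.4286).
‖u_2‖ = 4.0591, so q_2 = (-0.2698, 0.8681, -0.2229, -0.3519).
r_{13} = q_1·a_3 = 1.0801; r_{23} = q_2·a_3 = 4.3524.
u_3 = a_3 − 1.0801·q_1 − 4.3524·q_2 = (0.8410, 0.0549, 2.3035, -1.9682).
‖u_3‖ = 3.1449, so q_3 = (0.2674, 0.0175, 0.7325, -0.6258).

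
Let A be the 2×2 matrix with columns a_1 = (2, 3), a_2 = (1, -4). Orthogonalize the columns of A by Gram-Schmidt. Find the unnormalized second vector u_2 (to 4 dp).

u_2 = (2.5385, -1.6923)

a_1 = (2, 3); ‖a_1‖ = 3.6056, so q_1 = (0.5547, 0.8321).
q_1·a_2 = 0.5547·1 + 0.8321·(-4) = -2.7735.
u_2 = a_2 + 2.7735·q_1 = (2.5385, -1.6923).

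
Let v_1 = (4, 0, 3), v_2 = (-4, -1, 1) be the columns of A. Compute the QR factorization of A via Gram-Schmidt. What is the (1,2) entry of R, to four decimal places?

r_{12} = -2.6000

v_1 = (4, 0, 3); ‖v_1‖ = 5.0000, so q_1 = (0.8000, 0.0000, 0.6000).
r_{12} = q_1·v_2 = -2.6000.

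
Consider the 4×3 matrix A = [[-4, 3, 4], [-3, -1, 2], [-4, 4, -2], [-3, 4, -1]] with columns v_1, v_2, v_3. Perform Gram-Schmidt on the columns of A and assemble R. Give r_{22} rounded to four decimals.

v_1 = (-4, -3, -4, -3); ‖v_1‖ = 7.0711, so e_1 = (-0.5657, -0.4243, -0.5657, -0.4243).
e_1·v_2 = (-0.5657)·3 + (-0.4243)·(-1) + (-0.5657)·4 + (-0.4243)·4 = -5.2326.
u_2 = v_2 + 5.2326·e_1 = (0.0400, -3.2200, 1.0400, 1.7800).
r_{22} = ‖u_2‖ = 3.8236.

r_{22} = 3.8236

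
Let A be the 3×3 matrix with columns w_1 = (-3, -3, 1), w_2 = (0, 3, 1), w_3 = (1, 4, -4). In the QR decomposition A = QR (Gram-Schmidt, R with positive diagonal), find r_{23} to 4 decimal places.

r_{23} = 0.0000

e_1 = w_1/‖w_1‖ = (-3, -3, 1)/4.3589 = (-0.6882, -0.6882, 0.2294).
r_{12} = e_1·w_2 = -1.8353.
u_2 = w_2 + 1.8353·e_1 = (-1.2632, 1.7368, 1.4211).
‖u_2‖ = 2.5752, so e_2 = (-0.4905, 0.6745, 0.5518).
r_{23} = e_2·w_3 = 0.0000.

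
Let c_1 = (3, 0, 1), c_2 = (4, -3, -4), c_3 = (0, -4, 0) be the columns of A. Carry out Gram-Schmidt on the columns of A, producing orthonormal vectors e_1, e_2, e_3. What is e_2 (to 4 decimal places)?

c_1 = (3, 0, 1); ‖c_1‖ = 3.1623, so e_1 = (0.9487, 0.0000, 0.3162).
e_1·c_2 = 0.9487·4 + 0.0000·(-3) + 0.3162·(-4) = 2.5298.
u_2 = c_2 − 2.5298·e_1 = (1.6000, -3.0000, -4.8000).
‖u_2‖ = 5.8822, so e_2 = (0.2720, -0.5100, -0.8160).

e_2 = (0.2720, -0.5100, -0.8160)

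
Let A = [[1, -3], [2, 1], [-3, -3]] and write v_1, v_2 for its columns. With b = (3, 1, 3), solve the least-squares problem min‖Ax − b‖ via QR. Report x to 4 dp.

x = (0.2970, -1.0198)

v_1 = (1, 2, -3); ‖v_1‖ = 3.7417, so q_1 = (0.2673, 0.5345, -0.8018).
q_1·v_2 = 0.2673·(-3) + 0.5345·1 + (-0.8018)·(-3) = 2.1381.
u_2 = v_2 − 2.1381·q_1 = (-3.5714, -0.1429, -1.2857).
‖u_2‖ = 3.7985, so q_2 = (-0.9402, -0.0376, -0.3385).
Qᵀb = (-1.0690, -3.8737).
Back-substitute: x_2 = -3.8737/3.7985 = -1.0198.
x_1 = (-1.0690 − 2.1381·(-1.0198))/3.7417 = 0.2970.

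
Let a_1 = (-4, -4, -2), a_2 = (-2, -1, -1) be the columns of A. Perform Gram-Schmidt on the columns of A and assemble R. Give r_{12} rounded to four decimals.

e_1 = a_1/‖a_1‖ = (-4, -4, -2)/6.0000 = (-0.6667, -0.6667, -0.3333).
r_{12} = e_1·a_2 = 2.3333.

r_{12} = 2.3333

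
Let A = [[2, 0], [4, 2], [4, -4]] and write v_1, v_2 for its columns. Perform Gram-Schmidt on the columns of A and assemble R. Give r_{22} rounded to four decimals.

r_{22} = 4.2687

v_1 = (2, 4, 4); ‖v_1‖ = 6.0000, so q_1 = (0.3333, 0.6667, 0.6667).
q_1·v_2 = 0.3333·0 + 0.6667·2 + 0.6667·(-4) = -1.3333.
u_2 = v_2 + 1.3333·q_1 = (0.4444, 2.8889, -3.1111).
r_{22} = ‖u_2‖ = 4.2687.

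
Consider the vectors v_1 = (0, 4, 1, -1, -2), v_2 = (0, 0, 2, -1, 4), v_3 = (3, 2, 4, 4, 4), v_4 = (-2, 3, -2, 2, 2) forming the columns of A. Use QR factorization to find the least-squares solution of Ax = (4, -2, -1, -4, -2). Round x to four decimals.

x = (0.1307, 0.0444, -0.2227, -0.9132)

v_1 = (0, 4, 1, -1, -2); ‖v_1‖ = 4.6904, so q_1 = (0.0000, 0.8528, 0.2132, -0.2132, -0.4264).
q_1·v_2 = 0.0000·0 + 0.8528·0 + 0.2132·2 + (-0.2132)·(-1) + (-0.4264)·4 = -1.0660.
u_2 = v_2 + 1.0660·q_1 = (0.0000, 0.9091, 2.2273, -1.2273, 3.5455).
‖u_2‖ = 4.4569, so q_2 = (0.0000, 0.2040, 0.4997, -0.2754, 0.7955).
q_1·v_3 = 0.0000·3 + 0.8528·2 + 0.2132·4 + (-0.2132)·4 + (-0.4264)·4 = 0.0000; q_2·v_3 = 0.0000·3 + 0.2040·2 + 0.4997·4 + (-0.2754)·4 + 0.7955·4 = 4.4875.
u_3 = v_3 + 0.0000·q_1 − 4.4875·q_2 = (3.0000, 1.0847, 1.7574, 5.2357, 0.4302).
‖u_3‖ = 6.3924, so q_3 = (0.4693, 0.1697, 0.2749, 0.8191, 0.0673).
q_1·v_4 = 0.0000·(-2) + 0.8528·3 + 0.2132·(-2) + (-0.2132)·2 + (-0.4264)·2 = 0.8528; q_2·v_4 = 0.0000·(-2) + 0.2040·3 + 0.4997·(-2) + (-0.2754)·2 + 0.7955·2 = 0.6527; q_3·v_4 = 0.4693·(-2) + 0.1697·3 + 0.2749·(-2) + 0.8191·2 + 0.0673·2 = 0.7933.
u_4 = v_4 − 0.8528·q_1 − 0.6527·q_2 − 0.7933·q_3 = (-2.3723, 2.0050, -2.7261, 1.7118, 1.7910).
‖u_4‖ = 4.8184, so q_4 = (-0.4923, 0.4161, -0.5658, 0.3553, 0.3717).
Qᵀb = (-0.2132, -1.3972, -2.1479, -4.4002).
Back-substitute: x_4 = -4.4002/4.8184 = -0.9132.
x_3 = (-2.1479 − 0.7933·(-0.9132))/6.3924 = -0.2227.
x_2 = (-1.3972 − 4.4875·(-0.2227) − 0.6527·(-0.9132))/4.4569 = 0.0444.
x_1 = (-0.2132 + 1.0660·0.0444 + 0.0000·(-0.2227) − 0.8528·(-0.9132))/4.6904 = 0.1307.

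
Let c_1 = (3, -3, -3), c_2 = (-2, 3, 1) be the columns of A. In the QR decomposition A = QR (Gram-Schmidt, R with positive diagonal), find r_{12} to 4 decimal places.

r_{12} = -3.4641

c_1 = (3, -3, -3); ‖c_1‖ = 5.1962, so q_1 = (0.5774, -0.5774, -0.5774).
r_{12} = q_1·c_2 = -3.4641.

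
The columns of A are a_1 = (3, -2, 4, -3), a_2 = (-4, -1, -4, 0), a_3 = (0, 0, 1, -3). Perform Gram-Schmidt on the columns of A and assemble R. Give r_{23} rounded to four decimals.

r_{23} = 1.2550

a_1 = (3, -2, 4, -3); ‖a_1‖ = 6.1644, so e_1 = (0.4867, -0.3244, 0.6489, -0.4867).
e_1·a_2 = 0.4867·(-4) + (-0.3244)·(-1) + 0.6489·(-4) + (-0.4867)·0 = -4.2178.
u_2 = a_2 + 4.2178·e_1 = (-1.9474, -2.3684, -1.2632, -2.0526).
‖u_2‖ = 3.9001, so e_2 = (-0.4993, -0.6073, -0.3239, -0.5263).
r_{23} = e_2·a_3 = 1.2550.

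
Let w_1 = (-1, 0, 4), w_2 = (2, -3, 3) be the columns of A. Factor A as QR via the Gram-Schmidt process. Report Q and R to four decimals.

q_1 = w_1/‖w_1‖ = (-1, 0, 4)/4.1231 = (-0.2425, 0.0000, 0.9701).
r_{12} = q_1·w_2 = 2.4254.
u_2 = w_2 − 2.4254·q_1 = (2.5882, -3.0000, 0.6471).
‖u_2‖ = 4.0147, so q_2 = (0.6447, -0.7473, 0.1612).

Q = [[-0.2425, 0.6447], [0.0000, -0.7473], [0.9701, 0.1612]], R = [[4.1231, 2.4254], [0.0000, 4.0147]]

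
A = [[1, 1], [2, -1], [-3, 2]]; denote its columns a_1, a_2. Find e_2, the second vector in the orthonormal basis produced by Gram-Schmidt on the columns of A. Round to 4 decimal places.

e_1 = a_1/‖a_1‖ = (1, 2, -3)/3.7417 = (0.2673, 0.5345, -0.8018).
r_{12} = e_1·a_2 = -1.8708.
u_2 = a_2 + 1.8708·e_1 = (1.5000, 0.0000, 0.5000).
‖u_2‖ = 1.5811, so e_2 = (0.9487, 0.0000, 0.3162).

e_2 = (0.9487, 0.0000, 0.3162)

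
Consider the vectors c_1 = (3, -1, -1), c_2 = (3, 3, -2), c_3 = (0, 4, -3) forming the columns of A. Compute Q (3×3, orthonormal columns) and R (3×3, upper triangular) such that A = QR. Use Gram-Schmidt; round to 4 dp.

Q = [[0.9045, 0.2034, -0.3748], [-0.3015, 0.9266, -0.2249], [-0.3015, -0.3164, -0.8994]], R = [[3.3166, 2.4121, -0.3015], [0.0000, 4.0227, 4.6554], [0.0000, 0.0000, 1.7989]]

c_1 = (3, -1, -1); ‖c_1‖ = 3.3166, so e_1 = (0.9045, -0.3015, -0.3015).
e_1·c_2 = 0.9045·3 + (-0.3015)·3 + (-0.3015)·(-2) = 2.4121.
u_2 = c_2 − 2.4121·e_1 = (0.8182, 3.7273, -1.2727).
‖u_2‖ = 4.0227, so e_2 = (0.2034, 0.9266, -0.3164).
e_1·c_3 = 0.9045·0 + (-0.3015)·4 + (-0.3015)·(-3) = -0.3015; e_2·c_3 = 0.2034·0 + 0.9266·4 + (-0.3164)·(-3) = 4.6554.
u_3 = c_3 + 0.3015·e_1 − 4.6554·e_2 = (-0.6742, -0.4045, -1.6180).
‖u_3‖ = 1.7989, so e_3 = (-0.3748, -0.2249, -0.8994).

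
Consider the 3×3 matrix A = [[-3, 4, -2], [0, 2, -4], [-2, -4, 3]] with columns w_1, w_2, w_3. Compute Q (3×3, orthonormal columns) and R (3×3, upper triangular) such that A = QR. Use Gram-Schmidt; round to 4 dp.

Q = [[-0.8321, 0.5218, 0.1881], [0.0000, 0.3392, -0.9407], [-0.5547, -0.7827, -0.2822]], R = [[3.6056, -1.1094, 0.0000], [0.0000, 5.8965, -4.7485], [0.0000, 0.0000, 2.5399]]

q_1 = w_1/‖w_1‖ = (-3, 0, -2)/3.6056 = (-0.8321, 0.0000, -0.5547).
r_{12} = q_1·w_2 = -1.1094.
u_2 = w_2 + 1.1094·q_1 = (3.0769, 2.0000, -4.6154).
‖u_2‖ = 5.8965, so q_2 = (0.5218, 0.3392, -0.7827).
r_{13} = q_1·w_3 = 0.0000; r_{23} = q_2·w_3 = -4.7485.
u_3 = w_3 + 0.0000·q_1 + 4.7485·q_2 = (0.4779, -2.3894, -0.7168).
‖u_3‖ = 2.5399, so q_3 = (0.1881, -0.9407, -0.2822).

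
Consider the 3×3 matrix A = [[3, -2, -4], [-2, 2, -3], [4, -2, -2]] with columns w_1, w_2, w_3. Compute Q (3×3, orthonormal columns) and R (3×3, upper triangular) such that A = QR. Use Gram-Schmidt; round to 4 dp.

q_1 = w_1/‖w_1‖ = (3, -2, 4)/5.3852 = (0.5571, -0.3714, 0.7428).
r_{12} = q_1·w_2 = -3.3425.
u_2 = w_2 + 3.3425·q_1 = (-0.1379, 0.7586, 0.4828).
‖u_2‖ = 0.9097, so q_2 = (-0.1516, 0.8339, 0.5307).
r_{13} = q_1·w_3 = -2.5997; r_{23} = q_2·w_3 = -2.9566.
u_3 = w_3 + 2.5997·q_1 + 2.9566·q_2 = (-3.0000, -1.5000, 1.5000).
‖u_3‖ = 3.6742, so q_3 = (-0.8165, -0.4082, 0.4082).

Q = [[0.5571, -0.1516, -0.8165], [-0.3714, 0.8339, -0.4082], [0.7428, 0.5307, 0.4082]], R = [[5.3852, -3.3425, -2.5997], [0.0000, 0.9097, -2.9566], [0.0000, 0.0000, 3.6742]]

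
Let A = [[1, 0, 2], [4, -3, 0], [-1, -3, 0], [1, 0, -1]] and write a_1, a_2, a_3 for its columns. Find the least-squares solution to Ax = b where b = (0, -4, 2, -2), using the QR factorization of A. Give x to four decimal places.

a_1 = (1, 4, -1, 1); ‖a_1‖ = 4.3589, so q_1 = (0.2294, 0.9177, -0.2294, 0.2294).
q_1·a_2 = 0.2294·0 + 0.9177·(-3) + (-0.2294)·(-3) + 0.2294·0 = -2.0647.
u_2 = a_2 + 2.0647·q_1 = (0.4737, -1.1053, -3.4737, 0.4737).
‖u_2‖ = 3.7063, so q_2 = (0.1278, -0.2982, -0.9372, 0.1278).
q_1·a_3 = 0.2294·2 + 0.9177·0 + (-0.2294)·0 + 0.2294·(-1) = 0.2294; q_2·a_3 = 0.1278·2 + (-0.2982)·0 + (-0.9372)·0 + 0.1278·(-1) = 0.1278.
u_3 = a_3 − 0.2294·q_1 − 0.1278·q_2 = (1.9310, -0.1724, 0.1724, -1.0690).
‖u_3‖ = 2.2206, so q_3 = (0.8696, -0.0776, 0.0776, -0.4814).
Qᵀb = (-4.5883, -0.9372, 1.4286).
Back-substitute: x_3 = 1.4286/2.2206 = 0.6434.
x_2 = (-0.9372 − 0.1278·0.6434)/3.7063 = -0.2751.
x_1 = (-4.5883 + 2.0647·(-0.2751) − 0.2294·0.6434)/4.3589 = -1.2168.

x = (-1.2168, -0.2751, 0.6434)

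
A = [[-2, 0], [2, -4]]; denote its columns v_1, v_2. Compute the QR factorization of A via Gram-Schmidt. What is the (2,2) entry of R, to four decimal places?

r_{22} = 2.8284

v_1 = (-2, 2); ‖v_1‖ = 2.8284, so e_1 = (-0.7071, 0.7071).
e_1·v_2 = (-0.7071)·0 + 0.7071·(-4) = -2.8284.
u_2 = v_2 + 2.8284·e_1 = (-2.0000, -2.0000).
r_{22} = ‖u_2‖ = 2.8284.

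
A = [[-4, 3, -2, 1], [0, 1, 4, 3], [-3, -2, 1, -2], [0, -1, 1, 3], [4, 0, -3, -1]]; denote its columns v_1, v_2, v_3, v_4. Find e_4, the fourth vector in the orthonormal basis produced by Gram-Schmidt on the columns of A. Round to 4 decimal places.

e_1 = v_1/‖v_1‖ = (-4, 0, -3, 0, 4)/6.4031 = (-0.6247, 0.0000, -0.4685, 0.0000, 0.6247).
r_{12} = e_1·v_2 = -0.9370.
u_2 = v_2 + 0.9370·e_1 = (2.4146, 1.0000, -2.4390, -1.0000, 0.5854).
‖u_2‖ = 3.7579, so e_2 = (0.6425, 0.2661, -0.6490, -0.2661, 0.1558).
r_{13} = e_1·v_3 = -1.0932; r_{23} = e_2·v_3 = -1.6031.
u_3 = v_3 + 1.0932·e_1 + 1.6031·e_2 = (-1.6528, 4.4266, -0.5527, 0.5734, -2.0674).
‖u_3‖ = 5.2187, so e_3 = (-0.3167, 0.8482, -0.1059, 0.1099, -0.3961).
r_{14} = e_1·v_4 = -0.3123; r_{24} = e_2·v_4 = 1.7848; r_{34} = e_3·v_4 = 3.1655.
u_4 = v_4 + 0.3123·e_1 − 1.7848·e_2 − 3.1655·e_3 = (0.6606, -0.1600, -0.6527, 3.1271, 0.1711).
‖u_4‖ = 3.2705, so e_4 = (0.2020, -0.0489, -0.1996, 0.9562, 0.0523).

e_4 = (0.2020, -0.0489, -0.1996, 0.9562, 0.0523)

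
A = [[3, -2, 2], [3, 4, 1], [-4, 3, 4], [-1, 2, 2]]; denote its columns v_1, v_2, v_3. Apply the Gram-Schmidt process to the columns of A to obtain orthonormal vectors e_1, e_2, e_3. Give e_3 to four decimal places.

v_1 = (3, 3, -4, -1); ‖v_1‖ = 5.9161, so e_1 = (0.5071, 0.5071, -0.6761, -0.1690).
e_1·v_2 = 0.5071·(-2) + 0.5071·4 + (-0.6761)·3 + (-0.1690)·2 = -1.3522.
u_2 = v_2 + 1.3522·e_1 = (-1.3143, 4.6857, 2.0857, 1.7714).
‖u_2‖ = 5.5831, so e_2 = (-0.2354, 0.8393, 0.3736, 0.3173).
e_1·v_3 = 0.5071·2 + 0.5071·1 + (-0.6761)·4 + (-0.1690)·2 = -1.5213; e_2·v_3 = (-0.2354)·2 + 0.8393·1 + 0.3736·4 + 0.3173·2 = 2.4973.
u_3 = v_3 + 1.5213·e_1 − 2.4973·e_2 = (3.3593, -0.3245, 2.0385, 0.9505).
‖u_3‖ = 4.0558, so e_3 = (0.8283, -0.0800, 0.5026, 0.2344).

e_3 = (0.8283, -0.0800, 0.5026, 0.2344)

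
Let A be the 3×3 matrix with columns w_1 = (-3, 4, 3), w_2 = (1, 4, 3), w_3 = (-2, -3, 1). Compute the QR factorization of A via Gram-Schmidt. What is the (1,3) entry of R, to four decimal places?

w_1 = (-3, 4, 3); ‖w_1‖ = 5.8310, so e_1 = (-0.5145, 0.6860, 0.5145).
r_{13} = e_1·w_3 = -0.5145.

r_{13} = -0.5145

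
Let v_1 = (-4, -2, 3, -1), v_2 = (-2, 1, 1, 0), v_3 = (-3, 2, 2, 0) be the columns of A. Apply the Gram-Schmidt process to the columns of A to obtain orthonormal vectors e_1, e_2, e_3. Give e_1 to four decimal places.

v_1 = (-4, -2, 3, -1); ‖v_1‖ = 5.4772, so e_1 = (-0.7303, -0.3651, 0.5477, -0.1826).

e_1 = (-0.7303, -0.3651, 0.5477, -0.1826)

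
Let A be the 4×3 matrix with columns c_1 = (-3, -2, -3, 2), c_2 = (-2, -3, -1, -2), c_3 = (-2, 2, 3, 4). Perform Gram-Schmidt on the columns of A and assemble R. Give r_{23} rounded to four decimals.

r_{23} = -3.6743

c_1 = (-3, -2, -3, 2); ‖c_1‖ = 5.0990, so q_1 = (-0.5883, -0.3922, -0.5883, 0.3922).
q_1·c_2 = (-0.5883)·(-2) + (-0.3922)·(-3) + (-0.5883)·(-1) + 0.3922·(-2) = 2.1573.
u_2 = c_2 − 2.1573·q_1 = (-0.7308, -2.1538, 0.2692, -2.8462).
‖u_2‖ = 3.6532, so q_2 = (-0.2000, -0.5896, 0.0737, -0.7791).
r_{23} = q_2·c_3 = -3.6743.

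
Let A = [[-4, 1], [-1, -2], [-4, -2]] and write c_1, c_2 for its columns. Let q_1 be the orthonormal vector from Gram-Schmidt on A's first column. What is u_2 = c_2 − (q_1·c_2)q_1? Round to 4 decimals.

u_2 = (1.7273, -1.8182, -1.2727)

q_1 = c_1/‖c_1‖ = (-4, -1, -4)/5.7446 = (-0.6963, -0.1741, -0.6963).
r_{12} = q_1·c_2 = 1.0445.
u_2 = c_2 − 1.0445·q_1 = (1.7273, -1.8182, -1.2727).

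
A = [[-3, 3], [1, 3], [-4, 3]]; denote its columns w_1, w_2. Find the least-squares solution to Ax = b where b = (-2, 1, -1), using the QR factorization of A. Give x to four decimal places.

x = (0.5000, 0.1111)

w_1 = (-3, 1, -4); ‖w_1‖ = 5.0990, so e_1 = (-0.5883, 0.1961, -0.7845).
e_1·w_2 = (-0.5883)·3 + 0.1961·3 + (-0.7845)·3 = -3.5301.
u_2 = w_2 + 3.5301·e_1 = (0.9231, 3.6923, 0.2308).
‖u_2‖ = 3.8129, so e_2 = (0.2421, 0.9684, 0.0605).
Qᵀb = (2.1573, 0.4237).
Back-substitute: x_2 = 0.4237/3.8129 = 0.1111.
x_1 = (2.1573 + 3.5301·0.1111)/5.0990 = 0.5000.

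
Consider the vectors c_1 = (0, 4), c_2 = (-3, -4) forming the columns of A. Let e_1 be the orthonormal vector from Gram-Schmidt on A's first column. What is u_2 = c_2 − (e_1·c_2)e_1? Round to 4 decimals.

c_1 = (0, 4); ‖c_1‖ = 4.0000, so e_1 = (0.0000, 1.0000).
e_1·c_2 = 0.0000·(-3) + 1.0000·(-4) = -4.0000.
u_2 = c_2 + 4.0000·e_1 = (-3.0000, 0.0000).

u_2 = (-3.0000, 0.0000)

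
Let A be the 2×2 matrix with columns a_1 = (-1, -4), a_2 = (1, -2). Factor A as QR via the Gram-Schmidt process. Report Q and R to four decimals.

Q = [[-0.2425, 0.9701], [-0.9701, -0.2425]], R = [[4.1231, 1.6977], [0.0000, 1.4552]]

a_1 = (-1, -4); ‖a_1‖ = 4.1231, so q_1 = (-0.2425, -0.9701).
q_1·a_2 = (-0.2425)·1 + (-0.9701)·(-2) = 1.6977.
u_2 = a_2 − 1.6977·q_1 = (1.4118, -0.3529).
‖u_2‖ = 1.4552, so q_2 = (0.9701, -0.2425).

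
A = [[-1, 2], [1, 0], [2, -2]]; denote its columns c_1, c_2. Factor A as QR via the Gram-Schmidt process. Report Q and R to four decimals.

c_1 = (-1, 1, 2); ‖c_1‖ = 2.4495, so q_1 = (-0.4082, 0.4082, 0.8165).
q_1·c_2 = (-0.4082)·2 + 0.4082·0 + 0.8165·(-2) = -2.4495.
u_2 = c_2 + 2.4495·q_1 = (1.0000, 1.0000, 0.0000).
‖u_2‖ = 1.4142, so q_2 = (0.7071, 0.7071, 0.0000).

Q = [[-0.4082, 0.7071], [0.4082, 0.7071], [0.8165, 0.0000]], R = [[2.4495, -2.4495], [0.0000, 1.4142]]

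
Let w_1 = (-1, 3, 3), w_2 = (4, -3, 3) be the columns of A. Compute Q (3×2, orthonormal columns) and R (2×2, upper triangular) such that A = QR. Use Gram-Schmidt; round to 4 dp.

w_1 = (-1, 3, 3); ‖w_1‖ = 4.3589, so e_1 = (-0.2294, 0.6882, 0.6882).
e_1·w_2 = (-0.2294)·4 + 0.6882·(-3) + 0.6882·3 = -0.9177.
u_2 = w_2 + 0.9177·e_1 = (3.7895, -2.3684, 3.6316).
‖u_2‖ = 5.7583, so e_2 = (0.6581, -0.4113, 0.6307).

Q = [[-0.2294, 0.6581], [0.6882, -0.4113], [0.6882, 0.6307]], R = [[4.3589, -0.9177], [0.0000, 5.7583]]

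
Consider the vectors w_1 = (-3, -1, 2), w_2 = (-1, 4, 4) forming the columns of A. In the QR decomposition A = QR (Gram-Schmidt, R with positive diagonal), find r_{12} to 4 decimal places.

r_{12} = 1.8708

w_1 = (-3, -1, 2); ‖w_1‖ = 3.7417, so e_1 = (-0.8018, -0.2673, 0.5345).
r_{12} = e_1·w_2 = 1.8708.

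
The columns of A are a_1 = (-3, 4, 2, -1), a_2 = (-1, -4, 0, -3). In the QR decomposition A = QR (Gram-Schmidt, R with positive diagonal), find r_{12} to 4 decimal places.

r_{12} = -1.8257

q_1 = a_1/‖a_1‖ = (-3, 4, 2, -1)/5.4772 = (-0.5477, 0.7303, 0.3651, -0.1826).
r_{12} = q_1·a_2 = -1.8257.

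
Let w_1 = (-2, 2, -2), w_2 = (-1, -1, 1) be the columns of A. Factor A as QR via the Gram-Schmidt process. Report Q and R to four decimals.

Q = [[-0.5774, -0.8165], [0.5774, -0.4082], [-0.5774, 0.4082]], R = [[3.4641, -0.5774], [0.0000, 1.6330]]

w_1 = (-2, 2, -2); ‖w_1‖ = 3.4641, so q_1 = (-0.5774, 0.5774, -0.5774).
q_1·w_2 = (-0.5774)·(-1) + 0.5774·(-1) + (-0.5774)·1 = -0.5774.
u_2 = w_2 + 0.5774·q_1 = (-1.3333, -0.6667, 0.6667).
‖u_2‖ = 1.6330, so q_2 = (-0.8165, -0.4082, 0.4082).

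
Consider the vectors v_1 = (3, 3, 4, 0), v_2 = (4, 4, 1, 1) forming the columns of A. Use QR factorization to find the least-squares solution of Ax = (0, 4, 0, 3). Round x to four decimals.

v_1 = (3, 3, 4, 0); ‖v_1‖ = 5.8310, so q_1 = (0.5145, 0.5145, 0.6860, 0.0000).
q_1·v_2 = 0.5145·4 + 0.5145·4 + 0.6860·1 + 0.0000·1 = 4.8020.
u_2 = v_2 − 4.8020·q_1 = (1.5294, 1.5294, -2.2941, 1.0000).
‖u_2‖ = 3.3077, so q_2 = (0.4624, 0.4624, -0.6936, 0.3023).
Qᵀb = (2.0580, 2.7565).
Back-substitute: x_2 = 2.7565/3.3077 = 0.8333.
x_1 = (2.0580 − 4.8020·0.8333)/5.8310 = -0.3333.

x = (-0.3333, 0.8333)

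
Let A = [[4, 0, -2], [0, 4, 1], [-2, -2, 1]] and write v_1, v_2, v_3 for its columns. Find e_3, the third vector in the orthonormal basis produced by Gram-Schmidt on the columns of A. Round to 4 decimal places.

e_3 = (0.4082, 0.4082, 0.8165)

v_1 = (4, 0, -2); ‖v_1‖ = 4.4721, so e_1 = (0.8944, 0.0000, -0.4472).
e_1·v_2 = 0.8944·0 + 0.0000·4 + (-0.4472)·(-2) = 0.8944.
u_2 = v_2 − 0.8944·e_1 = (-0.8000, 4.0000, -1.6000).
‖u_2‖ = 4.3818, so e_2 = (-0.1826, 0.9129, -0.3651).
e_1·v_3 = 0.8944·(-2) + 0.0000·1 + (-0.4472)·1 = -2.2361; e_2·v_3 = (-0.1826)·(-2) + 0.9129·1 + (-0.3651)·1 = 0.9129.
u_3 = v_3 + 2.2361·e_1 − 0.9129·e_2 = (0.1667, 0.1667, 0.3333).
‖u_3‖ = 0.4082, so e_3 = (0.4082, 0.4082, 0.8165).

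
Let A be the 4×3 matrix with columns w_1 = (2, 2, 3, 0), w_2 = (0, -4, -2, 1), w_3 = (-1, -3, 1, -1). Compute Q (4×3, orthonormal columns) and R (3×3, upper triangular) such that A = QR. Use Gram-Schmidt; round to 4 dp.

Q = [[0.4851, 0.5352, -0.4454], [0.4851, -0.7646, -0.4235], [0.7276, 0.1529, 0.5793], [0.0000, 0.3249, -0.5354]], R = [[4.1231, -3.3955, -1.2127], [0.0000, 3.0774, 1.5865], [0.0000, 0.0000, 2.8306]]

w_1 = (2, 2, 3, 0); ‖w_1‖ = 4.1231, so q_1 = (0.4851, 0.4851, 0.7276, 0.0000).
q_1·w_2 = 0.4851·0 + 0.4851·(-4) + 0.7276·(-2) + 0.0000·1 = -3.3955.
u_2 = w_2 + 3.3955·q_1 = (1.6471, -2.3529, 0.4706, 1.0000).
‖u_2‖ = 3.0774, so q_2 = (0.5352, -0.7646, 0.1529, 0.3249).
q_1·w_3 = 0.4851·(-1) + 0.4851·(-3) + 0.7276·1 + 0.0000·(-1) = -1.2127; q_2·w_3 = 0.5352·(-1) + (-0.7646)·(-3) + 0.1529·1 + 0.3249·(-1) = 1.5865.
u_3 = w_3 + 1.2127·q_1 − 1.5865·q_2 = (-1.2609, -1.1988, 1.6398, -1.5155).
‖u_3‖ = 2.8306, so q_3 = (-0.4454, -0.4235, 0.5793, -0.5354).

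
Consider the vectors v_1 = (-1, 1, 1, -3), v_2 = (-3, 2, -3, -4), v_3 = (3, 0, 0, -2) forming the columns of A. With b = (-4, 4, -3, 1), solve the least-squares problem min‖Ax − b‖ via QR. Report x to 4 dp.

v_1 = (-1, 1, 1, -3); ‖v_1‖ = 3.4641, so q_1 = (-0.2887, 0.2887, 0.2887, -0.8660).
q_1·v_2 = (-0.2887)·(-3) + 0.2887·2 + 0.2887·(-3) + (-0.8660)·(-4) = 4.0415.
u_2 = v_2 − 4.0415·q_1 = (-1.8333, 0.8333, -4.1667, -0.5000).
‖u_2‖ = 4.6547, so q_2 = (-0.3939, 0.1790, -0.8951, -0.1074).
q_1·v_3 = (-0.2887)·3 + 0.2887·0 + 0.2887·0 + (-0.8660)·(-2) = 0.8660; q_2·v_3 = (-0.3939)·3 + 0.1790·0 + (-0.8951)·0 + (-0.1074)·(-2) = -0.9668.
u_3 = v_3 − 0.8660·q_1 + 0.9668·q_2 = (2.8692, -0.0769, -1.1154, -1.3538).
‖u_3‖ = 3.3638, so q_3 = (0.8530, -0.0229, -0.3316, -0.4025).
Qᵀb = (0.5774, 4.8696, -2.9111).
Back-substitute: x_3 = -2.9111/3.3638 = -0.8654.
x_2 = (4.8696 + 0.9668·(-0.8654))/4.6547 = 0.8664.
x_1 = (0.5774 − 4.0415·0.8664 − 0.8660·(-0.8654))/3.4641 = -0.6278.

x = (-0.6278, 0.8664, -0.8654)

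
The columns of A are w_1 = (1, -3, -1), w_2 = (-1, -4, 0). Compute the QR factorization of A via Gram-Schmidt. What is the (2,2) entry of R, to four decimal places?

r_{22} = 2.4495

w_1 = (1, -3, -1); ‖w_1‖ = 3.3166, so q_1 = (0.3015, -0.9045, -0.3015).
q_1·w_2 = 0.3015·(-1) + (-0.9045)·(-4) + (-0.3015)·0 = 3.3166.
u_2 = w_2 − 3.3166·q_1 = (-2.0000, -1.0000, 1.0000).
r_{22} = ‖u_2‖ = 2.4495.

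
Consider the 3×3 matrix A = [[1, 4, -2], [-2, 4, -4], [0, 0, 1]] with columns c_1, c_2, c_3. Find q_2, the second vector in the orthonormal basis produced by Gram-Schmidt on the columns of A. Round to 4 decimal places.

q_2 = (0.8944, 0.4472, 0.0000)

q_1 = c_1/‖c_1‖ = (1, -2, 0)/2.2361 = (0.4472, -0.8944, 0.0000).
r_{12} = q_1·c_2 = -1.7889.
u_2 = c_2 + 1.7889·q_1 = (4.8000, 2.4000, 0.0000).
‖u_2‖ = 5.3666, so q_2 = (0.8944, 0.4472, 0.0000).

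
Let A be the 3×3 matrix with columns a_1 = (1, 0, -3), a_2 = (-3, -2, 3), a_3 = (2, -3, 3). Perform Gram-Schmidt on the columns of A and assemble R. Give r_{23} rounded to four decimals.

r_{23} = 0.2176

a_1 = (1, 0, -3); ‖a_1‖ = 3.1623, so e_1 = (0.3162, 0.0000, -0.9487).
e_1·a_2 = 0.3162·(-3) + 0.0000·(-2) + (-0.9487)·3 = -3.7947.
u_2 = a_2 + 3.7947·e_1 = (-1.8000, -2.0000, -0.6000).
‖u_2‖ = 2.7568, so e_2 = (-0.6529, -0.7255, -0.2176).
r_{23} = e_2·a_3 = 0.2176.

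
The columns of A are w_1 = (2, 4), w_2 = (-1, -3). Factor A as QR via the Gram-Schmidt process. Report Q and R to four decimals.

Q = [[0.4472, 0.8944], [0.8944, -0.4472]], R = [[4.4721, -3.1305], [0.0000, 0.4472]]

q_1 = w_1/‖w_1‖ = (2, 4)/4.4721 = (0.4472, 0.8944).
r_{12} = q_1·w_2 = -3.1305.
u_2 = w_2 + 3.1305·q_1 = (0.4000, -0.2000).
‖u_2‖ = 0.4472, so q_2 = (0.8944, -0.4472).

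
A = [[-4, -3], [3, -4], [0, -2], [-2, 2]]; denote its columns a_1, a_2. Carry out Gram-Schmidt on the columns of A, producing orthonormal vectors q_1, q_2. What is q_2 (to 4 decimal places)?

q_2 = (-0.6235, -0.6296, -0.3511, 0.3027)

a_1 = (-4, 3, 0, -2); ‖a_1‖ = 5.3852, so q_1 = (-0.7428, 0.5571, 0.0000, -0.3714).
q_1·a_2 = (-0.7428)·(-3) + 0.5571·(-4) + 0.0000·(-2) + (-0.3714)·2 = -0.7428.
u_2 = a_2 + 0.7428·q_1 = (-3.5517, -3.5862, -2.0000, 1.7241).
‖u_2‖ = 5.6963, so q_2 = (-0.6235, -0.6296, -0.3511, 0.3027).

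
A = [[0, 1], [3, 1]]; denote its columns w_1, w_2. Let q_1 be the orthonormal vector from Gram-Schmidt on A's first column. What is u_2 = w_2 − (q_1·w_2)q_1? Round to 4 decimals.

q_1 = w_1/‖w_1‖ = (0, 3)/3.0000 = (0.0000, 1.0000).
r_{12} = q_1·w_2 = 1.0000.
u_2 = w_2 − 1.0000·q_1 = (1.0000, 0.0000).

u_2 = (1.0000, 0.0000)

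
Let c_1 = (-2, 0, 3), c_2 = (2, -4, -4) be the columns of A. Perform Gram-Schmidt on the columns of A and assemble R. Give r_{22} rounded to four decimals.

e_1 = c_1/‖c_1‖ = (-2, 0, 3)/3.6056 = (-0.5547, 0.0000, 0.8321).
r_{12} = e_1·c_2 = -4.4376.
u_2 = c_2 + 4.4376·e_1 = (-0.4615, -4.0000, -0.3077).
r_{22} = ‖u_2‖ = 4.0383.

r_{22} = 4.0383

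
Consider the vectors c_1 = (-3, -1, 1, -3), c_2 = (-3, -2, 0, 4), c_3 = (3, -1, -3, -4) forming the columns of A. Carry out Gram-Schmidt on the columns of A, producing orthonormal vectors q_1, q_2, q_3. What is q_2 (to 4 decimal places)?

c_1 = (-3, -1, 1, -3); ‖c_1‖ = 4.4721, so q_1 = (-0.6708, -0.2236, 0.2236, -0.6708).
q_1·c_2 = (-0.6708)·(-3) + (-0.2236)·(-2) + 0.2236·0 + (-0.6708)·4 = -0.2236.
u_2 = c_2 + 0.2236·q_1 = (-3.1500, -2.0500, 0.0500, 3.8500).
‖u_2‖ = 5.3805, so q_2 = (-0.5854, -0.3810, 0.0093, 0.7155).

q_2 = (-0.5854, -0.3810, 0.0093, 0.7155)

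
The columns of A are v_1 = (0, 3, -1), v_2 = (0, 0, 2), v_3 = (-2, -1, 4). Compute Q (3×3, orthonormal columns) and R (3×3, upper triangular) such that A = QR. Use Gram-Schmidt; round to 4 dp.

q_1 = v_1/‖v_1‖ = (0, 3, -1)/3.1623 = (0.0000, 0.9487, -0.3162).
r_{12} = q_1·v_2 = -0.6325.
u_2 = v_2 + 0.6325·q_1 = (0.0000, 0.6000, 1.8000).
‖u_2‖ = 1.8974, so q_2 = (0.0000, 0.3162, 0.9487).
r_{13} = q_1·v_3 = -2.2136; r_{23} = q_2·v_3 = 3.4785.
u_3 = v_3 + 2.2136·q_1 − 3.4785·q_2 = (-2.0000, 0.0000, 0.0000).
‖u_3‖ = 2.0000, so q_3 = (-1.0000, 0.0000, 0.0000).

Q = [[0.0000, 0.0000, -1.0000], [0.9487, 0.3162, 0.0000], [-0.3162, 0.9487, 0.0000]], R = [[3.1623, -0.6325, -2.2136], [0.0000, 1.8974, 3.4785], [0.0000, 0.0000, 2.0000]]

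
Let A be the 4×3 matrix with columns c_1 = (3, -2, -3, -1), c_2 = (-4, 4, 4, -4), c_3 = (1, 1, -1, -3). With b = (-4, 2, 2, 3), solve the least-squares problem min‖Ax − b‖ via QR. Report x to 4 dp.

c_1 = (3, -2, -3, -1); ‖c_1‖ = 4.7958, so e_1 = (0.6255, -0.4170, -0.6255, -0.2085).
e_1·c_2 = 0.6255·(-4) + (-0.4170)·4 + (-0.6255)·4 + (-0.2085)·(-4) = -5.8384.
u_2 = c_2 + 5.8384·e_1 = (-0.3478, 1.5652, 0.3478, -5.2174).
‖u_2‖ = 5.4693, so e_2 = (-0.0636, 0.2862, 0.0636, -0.9539).
e_1·c_3 = 0.6255·1 + (-0.4170)·1 + (-0.6255)·(-1) + (-0.2085)·(-3) = 1.4596; e_2·c_3 = (-0.0636)·1 + 0.2862·1 + 0.0636·(-1) + (-0.9539)·(-3) = 3.0208.
u_3 = c_3 − 1.4596·e_1 − 3.0208·e_2 = (0.2791, 0.7442, -0.2791, 0.1860).
‖u_3‖ = 0.8627, so e_3 = (0.3235, 0.8627, -0.3235, 0.2157).
Qᵀb = (-5.2129, -1.9079, 0.4313).
Back-substitute: x_3 = 0.4313/0.8627 = 0.5000.
x_2 = (-1.9079 − 3.0208·0.5000)/5.4693 = -0.6250.
x_1 = (-5.2129 + 5.8384·(-0.6250) − 1.4596·0.5000)/4.7958 = -2.0000.

x = (-2.0000, -0.6250, 0.5000)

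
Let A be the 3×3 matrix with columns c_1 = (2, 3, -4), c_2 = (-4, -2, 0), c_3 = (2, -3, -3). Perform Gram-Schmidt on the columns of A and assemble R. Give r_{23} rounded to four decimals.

c_1 = (2, 3, -4); ‖c_1‖ = 5.3852, so q_1 = (0.3714, 0.5571, -0.7428).
q_1·c_2 = 0.3714·(-4) + 0.5571·(-2) + (-0.7428)·0 = -2.5997.
u_2 = c_2 + 2.5997·q_1 = (-3.0345, -0.5517, -1.9310).
‖u_2‖ = 3.6389, so q_2 = (-0.8339, -0.1516, -0.5307).
r_{23} = q_2·c_3 = 0.3790.

r_{23} = 0.3790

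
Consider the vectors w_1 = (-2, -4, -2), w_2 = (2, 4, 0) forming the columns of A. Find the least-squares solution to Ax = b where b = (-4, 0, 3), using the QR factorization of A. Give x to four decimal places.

x = (-1.5000, -1.9000)

w_1 = (-2, -4, -2); ‖w_1‖ = 4.8990, so q_1 = (-0.4082, -0.8165, -0.4082).
q_1·w_2 = (-0.4082)·2 + (-0.8165)·4 + (-0.4082)·0 = -4.0825.
u_2 = w_2 + 4.0825·q_1 = (0.3333, 0.6667, -1.6667).
‖u_2‖ = 1.8257, so q_2 = (0.1826, 0.3651, -0.9129).
Qᵀb = (0.4082, -3.4689).
Back-substitute: x_2 = -3.4689/1.8257 = -1.9000.
x_1 = (0.4082 + 4.0825·(-1.9000))/4.8990 = -1.5000.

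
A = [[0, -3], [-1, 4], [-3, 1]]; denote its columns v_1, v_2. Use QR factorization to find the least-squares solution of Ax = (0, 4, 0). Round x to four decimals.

v_1 = (0, -1, -3); ‖v_1‖ = 3.1623, so q_1 = (0.0000, -0.3162, -0.9487).
q_1·v_2 = 0.0000·(-3) + (-0.3162)·4 + (-0.9487)·1 = -2.2136.
u_2 = v_2 + 2.2136·q_1 = (-3.0000, 3.3000, -1.1000).
‖u_2‖ = 4.5935, so q_2 = (-0.6531, 0.7184, -0.2395).
Qᵀb = (-1.2649, 2.8736).
Back-substitute: x_2 = 2.8736/4.5935 = 0.6256.
x_1 = (-1.2649 + 2.2136·0.6256)/3.1623 = 0.0379.

x = (0.0379, 0.6256)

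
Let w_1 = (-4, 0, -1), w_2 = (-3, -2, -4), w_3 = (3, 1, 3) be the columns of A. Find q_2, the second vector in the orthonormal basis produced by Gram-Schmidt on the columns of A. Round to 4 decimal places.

q_2 = (0.2048, -0.5356, -0.8192)

q_1 = w_1/‖w_1‖ = (-4, 0, -1)/4.1231 = (-0.9701, 0.0000, -0.2425).
r_{12} = q_1·w_2 = 3.8806.
u_2 = w_2 − 3.8806·q_1 = (0.7647, -2.0000, -3.0588).
‖u_2‖ = 3.7338, so q_2 = (0.2048, -0.5356, -0.8192).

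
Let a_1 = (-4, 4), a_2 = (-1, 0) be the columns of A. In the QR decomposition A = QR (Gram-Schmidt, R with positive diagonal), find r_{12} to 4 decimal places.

q_1 = a_1/‖a_1‖ = (-4, 4)/5.6569 = (-0.7071, 0.7071).
r_{12} = q_1·a_2 = 0.7071.

r_{12} = 0.7071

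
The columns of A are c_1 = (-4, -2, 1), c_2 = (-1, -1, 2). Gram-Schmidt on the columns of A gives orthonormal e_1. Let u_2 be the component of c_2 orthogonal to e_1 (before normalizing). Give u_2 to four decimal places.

e_1 = c_1/‖c_1‖ = (-4, -2, 1)/4.5826 = (-0.8729, -0.4364, 0.2182).
r_{12} = e_1·c_2 = 1.7457.
u_2 = c_2 − 1.7457·e_1 = (0.5238, -0.2381, 1.6190).

u_2 = (0.5238, -0.2381, 1.6190)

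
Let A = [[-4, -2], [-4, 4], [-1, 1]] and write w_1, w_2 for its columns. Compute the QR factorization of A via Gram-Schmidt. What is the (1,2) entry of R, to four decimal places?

w_1 = (-4, -4, -1); ‖w_1‖ = 5.7446, so e_1 = (-0.6963, -0.6963, -0.1741).
r_{12} = e_1·w_2 = -1.5667.

r_{12} = -1.5667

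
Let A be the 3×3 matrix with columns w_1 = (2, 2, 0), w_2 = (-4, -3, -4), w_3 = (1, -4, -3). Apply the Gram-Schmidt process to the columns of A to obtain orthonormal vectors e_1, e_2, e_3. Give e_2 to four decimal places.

w_1 = (2, 2, 0); ‖w_1‖ = 2.8284, so e_1 = (0.7071, 0.7071, 0.0000).
e_1·w_2 = 0.7071·(-4) + 0.7071·(-3) + 0.0000·(-4) = -4.9497.
u_2 = w_2 + 4.9497·e_1 = (-0.5000, 0.5000, -4.0000).
‖u_2‖ = 4.0620, so e_2 = (-0.1231, 0.1231, -0.9847).

e_2 = (-0.1231, 0.1231, -0.9847)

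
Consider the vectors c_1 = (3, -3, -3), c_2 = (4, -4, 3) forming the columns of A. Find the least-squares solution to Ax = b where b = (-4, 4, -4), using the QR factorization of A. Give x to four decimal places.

e_1 = c_1/‖c_1‖ = (3, -3, -3)/5.1962 = (0.5774, -0.5774, -0.5774).
r_{12} = e_1·c_2 = 2.8868.
u_2 = c_2 − 2.8868·e_1 = (2.3333, -2.3333, 4.6667).
‖u_2‖ = 5.7155, so e_2 = (0.4082, -0.4082, 0.8165).
Qᵀb = (-2.3094, -6.5320).
Back-substitute: x_2 = -6.5320/5.7155 = -1.1429.
x_1 = (-2.3094 − 2.8868·(-1.1429))/5.1962 = 0.1905.

x = (0.1905, -1.1429)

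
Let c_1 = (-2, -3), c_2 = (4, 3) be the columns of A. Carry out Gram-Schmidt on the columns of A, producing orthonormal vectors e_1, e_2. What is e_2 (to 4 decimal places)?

e_1 = c_1/‖c_1‖ = (-2, -3)/3.6056 = (-0.5547, -0.8321).
r_{12} = e_1·c_2 = -4.7150.
u_2 = c_2 + 4.7150·e_1 = (1.3846, -0.9231).
‖u_2‖ = 1.6641, so e_2 = (0.8321, -0.5547).

e_2 = (0.8321, -0.5547)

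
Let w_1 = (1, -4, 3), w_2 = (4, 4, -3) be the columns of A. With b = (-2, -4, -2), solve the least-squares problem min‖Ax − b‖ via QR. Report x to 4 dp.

x = (-0.0800, -0.4800)

w_1 = (1, -4, 3); ‖w_1‖ = 5.0990, so e_1 = (0.1961, -0.7845, 0.5883).
e_1·w_2 = 0.1961·4 + (-0.7845)·4 + 0.5883·(-3) = -4.1184.
u_2 = w_2 + 4.1184·e_1 = (4.8077, 0.7692, -0.5769).
‖u_2‖ = 4.9029, so e_2 = (0.9806, 0.1569, -0.1177).
Qᵀb = (1.5689, -2.3534).
Back-substitute: x_2 = -2.3534/4.9029 = -0.4800.
x_1 = (1.5689 + 4.1184·(-0.4800))/5.0990 = -0.0800.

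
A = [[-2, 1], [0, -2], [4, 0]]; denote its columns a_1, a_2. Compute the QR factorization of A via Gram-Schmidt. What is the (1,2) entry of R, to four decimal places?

e_1 = a_1/‖a_1‖ = (-2, 0, 4)/4.4721 = (-0.4472, 0.0000, 0.8944).
r_{12} = e_1·a_2 = -0.4472.

r_{12} = -0.4472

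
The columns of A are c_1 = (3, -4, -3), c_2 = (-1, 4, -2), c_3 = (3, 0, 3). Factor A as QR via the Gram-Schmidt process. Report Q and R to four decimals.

c_1 = (3, -4, -3); ‖c_1‖ = 5.8310, so q_1 = (0.5145, -0.6860, -0.5145).
q_1·c_2 = 0.5145·(-1) + (-0.6860)·4 + (-0.5145)·(-2) = -2.2295.
u_2 = c_2 + 2.2295·q_1 = (0.1471, 2.4706, -3.1471).
‖u_2‖ = 4.0037, so q_2 = (0.0367, 0.6171, -0.7860).
q_1·c_3 = 0.5145·3 + (-0.6860)·0 + (-0.5145)·3 = 0.0000; q_2·c_3 = 0.0367·3 + 0.6171·0 + (-0.7860)·3 = -2.2479.
u_3 = c_3 + 0.0000·q_1 + 2.2479·q_2 = (3.0826, 1.3872, 1.2330).
‖u_3‖ = 3.5982, so q_3 = (0.8567, 0.3855, 0.3427).

Q = [[0.5145, 0.0367, 0.8567], [-0.6860, 0.6171, 0.3855], [-0.5145, -0.7860, 0.3427]], R = [[5.8310, -2.2295, 0.0000], [0.0000, 4.0037, -2.2479], [0.0000, 0.0000, 3.5982]]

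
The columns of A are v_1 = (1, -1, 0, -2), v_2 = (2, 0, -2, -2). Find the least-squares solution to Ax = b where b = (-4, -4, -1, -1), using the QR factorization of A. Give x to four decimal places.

q_1 = v_1/‖v_1‖ = (1, -1, 0, -2)/2.4495 = (0.4082, -0.4082, 0.0000, -0.8165).
r_{12} = q_1·v_2 = 2.4495.
u_2 = v_2 − 2.4495·q_1 = (1.0000, 1.0000, -2.0000, 0.0000).
‖u_2‖ = 2.4495, so q_2 = (0.4082, 0.4082, -0.8165, 0.0000).
Qᵀb = (0.8165, -2.4495).
Back-substitute: x_2 = -2.4495/2.4495 = -1.0000.
x_1 = (0.8165 − 2.4495·(-1.0000))/2.4495 = 1.3333.

x = (1.3333, -1.0000)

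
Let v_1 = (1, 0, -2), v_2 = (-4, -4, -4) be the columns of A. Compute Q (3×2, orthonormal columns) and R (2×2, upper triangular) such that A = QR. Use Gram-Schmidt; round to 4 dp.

q_1 = v_1/‖v_1‖ = (1, 0, -2)/2.2361 = (0.4472, 0.0000, -0.8944).
r_{12} = q_1·v_2 = 1.7889.
u_2 = v_2 − 1.7889·q_1 = (-4.8000, -4.0000, -2.4000).
‖u_2‖ = 6.6933, so q_2 = (-0.7171, -0.5976, -0.3586).

Q = [[0.4472, -0.7171], [0.0000, -0.5976], [-0.8944, -0.3586]], R = [[2.2361, 1.7889], [0.0000, 6.6933]]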